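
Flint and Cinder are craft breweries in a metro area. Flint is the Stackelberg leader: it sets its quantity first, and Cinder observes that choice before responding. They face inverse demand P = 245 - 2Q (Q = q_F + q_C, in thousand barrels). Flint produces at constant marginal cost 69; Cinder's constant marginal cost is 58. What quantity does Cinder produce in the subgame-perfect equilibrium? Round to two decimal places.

26.13

The follower Cinder best-responds to any q_F: π_C = (245 - 2Q)q_C - 58q_C.
Setting the follower's marginal profit to zero, 187 - 2q_F - 4q_C = 0, i.e. q_C = (187 - 2q_F)/4.
Flint substitutes q_C(q_F) into its own profit: π_F = q_F(245 - 2q_F - (187 - 2q_F)/2) - 69q_F = (303/2 - q_F)q_F - 69q_F.
Maximising: ∂π_F/∂q_F = 165/2 - 2q_F = 0, giving q_F = 165/4.
Then q_C = (187 - 2·(165/4))/4 = 209/8.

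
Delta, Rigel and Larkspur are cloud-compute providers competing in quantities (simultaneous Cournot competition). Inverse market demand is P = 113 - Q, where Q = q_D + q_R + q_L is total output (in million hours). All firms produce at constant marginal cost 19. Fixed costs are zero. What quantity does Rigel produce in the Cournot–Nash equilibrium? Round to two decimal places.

A representative firm's profit is π_i = q_i(113 - Q) - 19q_i.
Setting ∂π_i/∂q_i = 0 with rivals' quantities fixed: 94 - 2q_i - Σ_{j≠i} q_j = 0.
By symmetry each firm produces the same amount; substituting Σ_{j≠i} q_j = 2q_i yields q_i = 94/4 = 47/2.

23.50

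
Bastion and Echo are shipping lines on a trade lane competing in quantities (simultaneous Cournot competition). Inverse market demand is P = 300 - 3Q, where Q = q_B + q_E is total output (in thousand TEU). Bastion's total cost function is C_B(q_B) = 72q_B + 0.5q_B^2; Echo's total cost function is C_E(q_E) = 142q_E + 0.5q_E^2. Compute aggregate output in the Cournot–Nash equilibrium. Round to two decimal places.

38.60

Bastion's profit: π_B = (300 - 3Q)q_B - (72q_B + (1/2)q_B²). Setting ∂π_B/∂q_B = 0: 228 - 7q_B - 3(q_E) = 0.
Echo's profit: π_E = (300 - 3Q)q_E - (142q_E + (1/2)q_E²). Setting ∂π_E/∂q_E = 0: 158 - 7q_E - 3(q_B) = 0.
Rearranging gives the reaction functions q_B = (228 - 3q_E)/7 and q_E = (158 - 3q_B)/7.
Solving the pair: q_B = 561/20, q_E = 211/20.
Total output Q = 561/20 + 211/20 = 193/5.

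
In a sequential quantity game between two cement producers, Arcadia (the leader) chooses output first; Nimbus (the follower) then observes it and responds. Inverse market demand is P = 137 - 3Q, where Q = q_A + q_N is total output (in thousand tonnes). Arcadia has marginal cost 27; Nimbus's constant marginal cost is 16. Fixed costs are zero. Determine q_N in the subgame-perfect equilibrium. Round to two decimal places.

The follower Nimbus best-responds to any q_A: π_N = (137 - 3Q)q_N - 16q_N.
∂π_N/∂q_N = 121 - 3q_A - 6q_N = 0 gives the reaction function q_N = (121 - 3q_A)/6.
Arcadia substitutes q_N(q_A) into its own profit: π_A = q_A(137 - 3q_A - (121 - 3q_A)/2) - 27q_A = (153/2 - (3/2)q_A)q_A - 27q_A.
Leader FOC: 99/2 - 3q_A = 0, so q_A = 33/2.
Then q_N = (121 - 3·(33/2))/6 = 143/12.

11.92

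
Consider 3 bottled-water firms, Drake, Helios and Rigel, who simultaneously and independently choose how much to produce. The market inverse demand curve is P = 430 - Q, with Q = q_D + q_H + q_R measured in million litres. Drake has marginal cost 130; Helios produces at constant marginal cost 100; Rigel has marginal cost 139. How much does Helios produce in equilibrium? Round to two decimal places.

Drake's profit: π_D = (430 - Q)q_D - (130q_D). Setting ∂π_D/∂q_D = 0: 300 - 2q_D - (q_H + q_R) = 0.
Helios's profit: π_H = (430 - Q)q_H - (100q_H). Setting ∂π_H/∂q_H = 0: 330 - 2q_H - (q_D + q_R) = 0.
Rigel's first-order condition: 291 - 2q_R - (q_D + q_H) = 0.
Adding the 3 first-order conditions: 921 − 4Q = 0, so Q = 921/4.
Back-substituting: q_D = (300 − 921/4) = 279/4, q_H = (330 − 921/4) = 399/4, q_R = (291 − 921/4) = 243/4.

99.75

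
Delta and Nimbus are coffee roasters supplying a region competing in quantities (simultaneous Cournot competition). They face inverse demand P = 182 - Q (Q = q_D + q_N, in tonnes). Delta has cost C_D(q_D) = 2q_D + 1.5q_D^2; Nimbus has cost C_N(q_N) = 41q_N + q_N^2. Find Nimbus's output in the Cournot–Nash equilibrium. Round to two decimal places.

27.63

Delta's profit: π_D = (182 - Q)q_D - (2q_D + (3/2)q_D²). Setting ∂π_D/∂q_D = 0: 180 - 5q_D - (q_N) = 0.
Nimbus's first-order condition: 141 - 4q_N - (q_D) = 0.
Best responses: q_D = (180 - q_N)/5, q_N = (141 - q_D)/4.
Substituting one into the other gives q_D = 579/19 and q_N = 525/19.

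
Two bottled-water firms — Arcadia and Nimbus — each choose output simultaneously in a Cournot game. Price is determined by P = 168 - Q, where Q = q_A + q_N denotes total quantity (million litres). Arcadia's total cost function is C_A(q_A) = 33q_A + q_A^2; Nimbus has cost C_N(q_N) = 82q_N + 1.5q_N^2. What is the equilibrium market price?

126

Arcadia's profit: π_A = (168 - Q)q_A - (33q_A + q_A²). Setting ∂π_A/∂q_A = 0: 135 - 4q_A - (q_N) = 0.
Nimbus's profit: π_N = (168 - Q)q_N - (82q_N + (3/2)q_N²). Setting ∂π_N/∂q_N = 0: 86 - 5q_N - (q_A) = 0.
Rearranging gives the reaction functions q_A = (135 - q_N)/4 and q_N = (86 - q_A)/5.
Substituting one into the other gives q_A = 31 and q_N = 11.
Total output Q = 42, so price P = 168 - 42 = 126.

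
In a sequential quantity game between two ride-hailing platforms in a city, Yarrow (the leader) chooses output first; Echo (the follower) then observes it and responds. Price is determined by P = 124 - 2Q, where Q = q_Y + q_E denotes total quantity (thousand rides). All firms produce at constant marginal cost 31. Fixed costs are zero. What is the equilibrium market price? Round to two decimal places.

The follower Echo best-responds to any q_Y: π_E = (124 - 2Q)q_E - 31q_E.
Setting the follower's marginal profit to zero, 93 - 2q_Y - 4q_E = 0, i.e. q_E = (93 - 2q_Y)/4.
The leader anticipates this reaction. Substituting into P = 124 - 2Q gives P = 155/2 - q_Y, so π_Y = (155/2 - q_Y)q_Y - 31q_Y.
The leader's first-order condition 93/2 - 2q_Y = 0 yields q_Y = 93/4.
Then q_E = (93 - 2·(93/4))/4 = 93/8.
Total output Q = 279/8, so price P = 124 - 2·(279/8) = 217/4.

54.25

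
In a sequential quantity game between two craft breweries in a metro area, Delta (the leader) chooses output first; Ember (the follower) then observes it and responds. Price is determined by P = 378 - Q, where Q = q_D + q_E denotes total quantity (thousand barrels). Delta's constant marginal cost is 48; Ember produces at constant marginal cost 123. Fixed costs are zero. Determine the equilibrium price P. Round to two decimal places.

Solve by backward induction. Given q_D, the follower Ember maximises π_E = (378 - q_D - q_E)q_E - 123q_E.
∂π_E/∂q_E = 255 - q_D - 2q_E = 0 gives the reaction function q_E = (255 - q_D)/2.
Delta substitutes q_E(q_D) into its own profit: π_D = q_D(378 - q_D - (255 - q_D)/2) - 48q_D = (501/2 - (1/2)q_D)q_D - 48q_D.
The leader's first-order condition 405/2 - q_D = 0 yields q_D = 405/2.
Then q_E = (255 - 405/2)/2 = 105/4.
Total output Q = 915/4, so price P = 378 - 915/4 = 597/4.

149.25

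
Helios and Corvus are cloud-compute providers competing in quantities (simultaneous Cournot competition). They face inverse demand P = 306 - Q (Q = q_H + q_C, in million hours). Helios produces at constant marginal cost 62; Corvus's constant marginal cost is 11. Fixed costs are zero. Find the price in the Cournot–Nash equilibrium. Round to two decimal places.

Helios's profit: π_H = (306 - Q)q_H - (62q_H). Setting ∂π_H/∂q_H = 0: 244 - 2q_H - (q_C) = 0.
Corvus's profit: π_C = (306 - Q)q_C - (11q_C). Setting ∂π_C/∂q_C = 0: 295 - 2q_C - (q_H) = 0.
Rearranging gives the reaction functions q_H = (244 - q_C)/2 and q_C = (295 - q_H)/2.
Substituting one into the other gives q_H = 193/3 and q_C = 346/3.
Total output Q = 539/3, so price P = 306 - 539/3 = 379/3.

126.33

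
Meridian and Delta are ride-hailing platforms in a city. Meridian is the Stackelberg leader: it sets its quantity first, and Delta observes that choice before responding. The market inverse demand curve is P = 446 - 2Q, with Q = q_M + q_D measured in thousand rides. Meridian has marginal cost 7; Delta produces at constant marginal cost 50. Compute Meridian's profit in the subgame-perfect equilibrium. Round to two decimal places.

Solve by backward induction. Given q_M, the follower Delta maximises π_D = (446 - 2q_M - 2q_D)q_D - 50q_D.
Setting the follower's marginal profit to zero, 396 - 2q_M - 4q_D = 0, i.e. q_D = (396 - 2q_M)/4.
Meridian substitutes q_D(q_M) into its own profit: π_M = q_M(446 - 2q_M - (396 - 2q_M)/2) - 7q_M = (248 - q_M)q_M - 7q_M.
Maximising: ∂π_M/∂q_M = 241 - 2q_M = 0, giving q_M = 241/2.
Then q_D = (396 - 2·(241/2))/4 = 155/4.
Price P = 446 - 2·(637/4) = 255/2.
Meridian's profit: (255/2 - 7)·(241/2) = 14520.2500.

14520.25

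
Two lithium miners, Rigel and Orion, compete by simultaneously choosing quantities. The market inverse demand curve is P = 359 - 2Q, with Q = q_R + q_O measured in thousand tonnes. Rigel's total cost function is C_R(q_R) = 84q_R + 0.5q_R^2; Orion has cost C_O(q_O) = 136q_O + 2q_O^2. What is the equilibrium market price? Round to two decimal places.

Rigel's profit: π_R = (359 - 2Q)q_R - (84q_R + (1/2)q_R²). Setting ∂π_R/∂q_R = 0: 275 - 5q_R - 2(q_O) = 0.
Orion's first-order condition: 223 - 8q_O - 2(q_R) = 0.
Best responses: q_R = (275 - 2q_O)/5, q_O = (223 - 2q_R)/8.
Substituting one into the other gives q_R = 877/18 and q_O = 565/36.
Total output Q = 773/12, so price P = 359 - 2·(773/12) = 1381/6.

230.17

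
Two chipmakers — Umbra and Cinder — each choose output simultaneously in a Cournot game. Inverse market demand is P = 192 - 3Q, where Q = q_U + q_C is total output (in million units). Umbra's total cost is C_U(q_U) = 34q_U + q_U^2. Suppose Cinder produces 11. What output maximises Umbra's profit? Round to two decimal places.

15.63

With the rival's output fixed at 11, Umbra's profit is π_U = (192 - 3·11 - 3q_U)q_U - (34q_U + q_U²) = (159 - 3q_U)q_U - (34q_U + q_U²).
∂π_U/∂q_U = 125 - 8q_U = 0, so q_U = 125/8.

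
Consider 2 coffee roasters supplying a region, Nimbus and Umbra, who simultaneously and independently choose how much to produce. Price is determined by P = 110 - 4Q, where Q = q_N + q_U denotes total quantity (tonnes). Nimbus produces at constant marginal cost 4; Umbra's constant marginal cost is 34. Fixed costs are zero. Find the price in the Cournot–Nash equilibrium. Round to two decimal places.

49.33

Nimbus's profit: π_N = (110 - 4Q)q_N - (4q_N). Setting ∂π_N/∂q_N = 0: 106 - 8q_N - 4(q_U) = 0.
Umbra's first-order condition: 76 - 8q_U - 4(q_N) = 0.
Rearranging gives the reaction functions q_N = (106 - 4q_U)/8 and q_U = (76 - 4q_N)/8.
Solving the pair: q_N = 34/3, q_U = 23/6.
Total output Q = 91/6, so price P = 110 - 4·(91/6) = 148/3.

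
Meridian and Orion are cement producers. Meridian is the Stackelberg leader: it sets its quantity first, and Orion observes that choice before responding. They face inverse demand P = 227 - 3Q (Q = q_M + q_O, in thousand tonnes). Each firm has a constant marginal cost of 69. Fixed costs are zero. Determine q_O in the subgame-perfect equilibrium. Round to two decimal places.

Solve by backward induction. Given q_M, the follower Orion maximises π_O = (227 - 3q_M - 3q_O)q_O - 69q_O.
∂π_O/∂q_O = 158 - 3q_M - 6q_O = 0 gives the reaction function q_O = (158 - 3q_M)/6.
Meridian substitutes q_O(q_M) into its own profit: π_M = q_M(227 - 3q_M - (158 - 3q_M)/2) - 69q_M = (148 - (3/2)q_M)q_M - 69q_M.
The leader's first-order condition 79 - 3q_M = 0 yields q_M = 79/3.
Then q_O = (158 - 3·(79/3))/6 = 79/6.

13.17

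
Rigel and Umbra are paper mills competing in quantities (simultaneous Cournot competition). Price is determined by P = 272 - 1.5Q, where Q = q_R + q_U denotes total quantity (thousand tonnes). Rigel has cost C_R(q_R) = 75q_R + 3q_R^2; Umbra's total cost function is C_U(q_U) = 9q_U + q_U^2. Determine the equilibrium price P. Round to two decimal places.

Rigel's profit: π_R = (272 - 1.5Q)q_R - (75q_R + 3q_R²). Setting ∂π_R/∂q_R = 0: 197 - 9q_R - (3/2)(q_U) = 0.
Umbra's profit: π_U = (272 - 1.5Q)q_U - (9q_U + q_U²). Setting ∂π_U/∂q_U = 0: 263 - 5q_U - (3/2)(q_R) = 0.
Best responses: q_R = (197 - (3/2)q_U)/9, q_U = (263 - (3/2)q_R)/5.
Substituting one into the other gives q_R = 13.8129 and q_U = 48.4561.
Total output Q = 62.2690, so price P = 272 - (3/2)·62.2690 = 178.5965.

178.60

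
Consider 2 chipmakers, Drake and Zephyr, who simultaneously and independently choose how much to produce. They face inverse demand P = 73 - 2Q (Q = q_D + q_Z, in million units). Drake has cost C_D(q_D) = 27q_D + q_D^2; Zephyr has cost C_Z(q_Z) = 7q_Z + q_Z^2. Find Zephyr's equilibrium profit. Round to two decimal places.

Drake's profit: π_D = (73 - 2Q)q_D - (27q_D + q_D²). Setting ∂π_D/∂q_D = 0: 46 - 6q_D - 2(q_Z) = 0.
Zephyr's first-order condition: 66 - 6q_Z - 2(q_D) = 0.
Best responses: q_D = (46 - 2q_Z)/6, q_Z = (66 - 2q_D)/6.
Substituting one into the other gives q_D = 9/2 and q_Z = 19/2.
Price P = 73 - 2·14 = 45.
Zephyr's profit: 45·(19/2) - 7·(19/2) - (19/2)² = 1083/4.

270.75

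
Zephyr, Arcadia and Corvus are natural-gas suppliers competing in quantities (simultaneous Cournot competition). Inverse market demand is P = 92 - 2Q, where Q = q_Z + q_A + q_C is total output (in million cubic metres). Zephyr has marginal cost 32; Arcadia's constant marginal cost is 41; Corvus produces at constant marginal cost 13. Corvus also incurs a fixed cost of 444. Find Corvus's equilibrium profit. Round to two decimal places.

Zephyr's profit: π_Z = (92 - 2Q)q_Z - (32q_Z). Setting ∂π_Z/∂q_Z = 0: 60 - 4q_Z - 2(q_A + q_C) = 0.
Arcadia's profit: π_A = (92 - 2Q)q_A - (41q_A). Setting ∂π_A/∂q_A = 0: 51 - 4q_A - 2(q_Z + q_C) = 0.
Corvus's first-order condition: 79 - 4q_C - 2(q_Z + q_A) = 0.
Adding the 3 first-order conditions: 190 − 8Q = 0, so Q = 95/4.
Back-substituting: q_Z = (60 − 95/2)/2 = 25/4, q_A = (51 − 95/2)/2 = 7/4, q_C = (79 − 95/2)/2 = 63/4.
Price P = 92 - 2·(95/4) = 89/2.
Corvus's profit: (89/2 - 13)·(63/4) - 444 = 417/8.

52.13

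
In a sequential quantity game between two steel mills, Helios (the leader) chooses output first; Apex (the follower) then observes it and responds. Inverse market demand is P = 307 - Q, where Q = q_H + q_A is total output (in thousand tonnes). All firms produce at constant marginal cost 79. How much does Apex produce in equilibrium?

Solve by backward induction. Given q_H, the follower Apex maximises π_A = (307 - q_H - q_A)q_A - 79q_A.
Follower FOC: 228 - q_H - 2q_A = 0, so q_A(q_H) = (228 - q_H)/2.
Helios substitutes q_A(q_H) into its own profit: π_H = q_H(307 - q_H - (228 - q_H)/2) - 79q_H = (193 - (1/2)q_H)q_H - 79q_H.
Leader FOC: 114 - q_H = 0, so q_H = 114.
Then q_A = (228 - 114)/2 = 57.

57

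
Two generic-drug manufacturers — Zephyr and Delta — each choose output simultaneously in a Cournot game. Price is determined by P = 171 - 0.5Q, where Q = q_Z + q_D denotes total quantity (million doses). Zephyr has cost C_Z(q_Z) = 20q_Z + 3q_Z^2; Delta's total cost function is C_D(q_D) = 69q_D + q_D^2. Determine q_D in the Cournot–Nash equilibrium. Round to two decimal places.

Zephyr's profit: π_Z = (171 - 0.5Q)q_Z - (20q_Z + 3q_Z²). Setting ∂π_Z/∂q_Z = 0: 151 - 7q_Z - (1/2)(q_D) = 0.
Delta's first-order condition: 102 - 3q_D - (1/2)(q_Z) = 0.
Best responses: q_Z = (151 - (1/2)q_D)/7, q_D = (102 - (1/2)q_Z)/3.
Substituting one into the other gives q_Z = 1608/83 and q_D = 30.7711.

30.77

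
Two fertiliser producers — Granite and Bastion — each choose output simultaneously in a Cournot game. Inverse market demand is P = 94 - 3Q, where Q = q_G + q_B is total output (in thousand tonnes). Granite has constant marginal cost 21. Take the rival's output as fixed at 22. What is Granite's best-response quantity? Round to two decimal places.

1.17

With the rival's output fixed at 22, Granite's profit is π_G = (94 - 3·22 - 3q_G)q_G - (21q_G) = (28 - 3q_G)q_G - (21q_G).
∂π_G/∂q_G = 7 - 6q_G = 0, so q_G = 7/6.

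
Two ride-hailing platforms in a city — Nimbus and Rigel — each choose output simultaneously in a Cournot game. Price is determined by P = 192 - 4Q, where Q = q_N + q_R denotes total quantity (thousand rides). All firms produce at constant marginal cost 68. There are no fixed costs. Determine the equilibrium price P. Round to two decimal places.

Each firm earns π_i = (192 - 4Q)q_i - 68q_i.
Setting ∂π_i/∂q_i = 0 with rivals' quantities fixed: 124 - 8q_i - 4q_j = 0.
By symmetry each firm produces the same amount; substituting q_j = q_i yields q_i = 124/12 = 31/3.
Total output Q = 62/3, so price P = 192 - 4·(62/3) = 328/3.

109.33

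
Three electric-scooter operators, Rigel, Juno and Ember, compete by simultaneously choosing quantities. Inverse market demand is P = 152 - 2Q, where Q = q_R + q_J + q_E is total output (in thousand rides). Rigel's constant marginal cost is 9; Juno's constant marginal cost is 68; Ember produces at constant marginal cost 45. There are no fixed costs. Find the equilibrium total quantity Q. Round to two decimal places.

Rigel's profit: π_R = (152 - 2Q)q_R - (9q_R). Setting ∂π_R/∂q_R = 0: 143 - 4q_R - 2(q_J + q_E) = 0.
Juno's profit: π_J = (152 - 2Q)q_J - (68q_J). Setting ∂π_J/∂q_J = 0: 84 - 4q_J - 2(q_R + q_E) = 0.
Ember's first-order condition: 107 - 4q_E - 2(q_R + q_J) = 0.
Adding the 3 first-order conditions: 334 − 8Q = 0, so Q = 167/4.
Back-substituting: q_R = (143 − 167/2)/2 = 119/4, q_J = (84 − 167/2)/2 = 1/4, q_E = (107 − 167/2)/2 = 47/4.
Total output Q = 119/4 + 1/4 + 47/4 = 167/4.

41.75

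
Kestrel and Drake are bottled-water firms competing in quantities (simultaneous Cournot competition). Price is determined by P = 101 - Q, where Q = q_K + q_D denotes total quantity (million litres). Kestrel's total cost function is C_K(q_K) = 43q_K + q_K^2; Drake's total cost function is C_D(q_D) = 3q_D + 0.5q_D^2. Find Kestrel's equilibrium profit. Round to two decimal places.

Kestrel's profit: π_K = (101 - Q)q_K - (43q_K + q_K²). Setting ∂π_K/∂q_K = 0: 58 - 4q_K - (q_D) = 0.
Drake's profit: π_D = (101 - Q)q_D - (3q_D + (1/2)q_D²). Setting ∂π_D/∂q_D = 0: 98 - 3q_D - (q_K) = 0.
Best responses: q_K = (58 - q_D)/4, q_D = (98 - q_K)/3.
Substituting one into the other gives q_K = 76/11 and q_D = 334/11.
Price P = 101 - 410/11 = 701/11.
Kestrel's profit: (701/11)·(76/11) - 43·(76/11) - (76/11)² = 95.4711.

95.47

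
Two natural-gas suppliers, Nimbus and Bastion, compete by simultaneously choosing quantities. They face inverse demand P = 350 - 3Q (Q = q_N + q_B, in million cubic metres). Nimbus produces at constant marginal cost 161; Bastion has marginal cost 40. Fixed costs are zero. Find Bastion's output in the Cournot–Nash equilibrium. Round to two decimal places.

Nimbus's profit: π_N = (350 - 3Q)q_N - (161q_N). Setting ∂π_N/∂q_N = 0: 189 - 6q_N - 3(q_B) = 0.
Bastion's profit: π_B = (350 - 3Q)q_B - (40q_B). Setting ∂π_B/∂q_B = 0: 310 - 6q_B - 3(q_N) = 0.
Rearranging gives the reaction functions q_N = (189 - 3q_B)/6 and q_B = (310 - 3q_N)/6.
Solving the pair: q_N = 68/9, q_B = 431/9.

47.89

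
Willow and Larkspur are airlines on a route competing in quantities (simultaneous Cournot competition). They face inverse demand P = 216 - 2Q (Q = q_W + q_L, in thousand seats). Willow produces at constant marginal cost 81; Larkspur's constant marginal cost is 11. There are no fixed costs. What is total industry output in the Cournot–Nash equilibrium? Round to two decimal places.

56.67

Willow's profit: π_W = (216 - 2Q)q_W - (81q_W). Setting ∂π_W/∂q_W = 0: 135 - 4q_W - 2(q_L) = 0.
Larkspur's profit: π_L = (216 - 2Q)q_L - (11q_L). Setting ∂π_L/∂q_L = 0: 205 - 4q_L - 2(q_W) = 0.
Best responses: q_W = (135 - 2q_L)/4, q_L = (205 - 2q_W)/4.
Substituting one into the other gives q_W = 65/6 and q_L = 275/6.
Total output Q = 65/6 + 275/6 = 170/3.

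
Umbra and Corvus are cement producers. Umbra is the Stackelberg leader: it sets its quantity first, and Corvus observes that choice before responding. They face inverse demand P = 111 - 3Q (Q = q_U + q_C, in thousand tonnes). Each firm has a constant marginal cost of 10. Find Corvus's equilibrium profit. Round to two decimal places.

212.52

Solve by backward induction. Given q_U, the follower Corvus maximises π_C = (111 - 3q_U - 3q_C)q_C - 10q_C.
Follower FOC: 101 - 3q_U - 6q_C = 0, so q_C(q_U) = (101 - 3q_U)/6.
Umbra substitutes q_C(q_U) into its own profit: π_U = q_U(111 - 3q_U - (101 - 3q_U)/2) - 10q_U = (121/2 - (3/2)q_U)q_U - 10q_U.
Maximising: ∂π_U/∂q_U = 101/2 - 3q_U = 0, giving q_U = 101/6.
Then q_C = (101 - 3·(101/6))/6 = 101/12.
Price P = 111 - 3·(101/4) = 141/4.
Corvus's profit: (141/4 - 10)·(101/12) = 212.5208.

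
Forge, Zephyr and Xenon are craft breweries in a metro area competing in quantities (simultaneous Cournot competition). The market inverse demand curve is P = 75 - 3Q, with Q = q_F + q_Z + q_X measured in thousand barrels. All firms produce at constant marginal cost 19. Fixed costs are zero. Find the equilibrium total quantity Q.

Each firm earns π_i = (75 - 3Q)q_i - 19q_i.
First-order condition (treating rivals' output as given): 56 - 6q_i - 3·Σ_{j≠i} q_j = 0.
With identical firms every q_j equals q_i, so Σ_{j≠i} q_j = 2q_i and 56 = 12q_i, giving q_i = 14/3.
Total output Q = 14/3 + 14/3 + 14/3 = 14.

14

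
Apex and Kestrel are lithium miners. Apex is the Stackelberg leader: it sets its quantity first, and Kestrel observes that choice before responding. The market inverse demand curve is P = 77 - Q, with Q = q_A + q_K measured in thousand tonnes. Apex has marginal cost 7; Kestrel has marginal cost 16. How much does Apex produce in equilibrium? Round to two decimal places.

The follower Kestrel best-responds to any q_A: π_K = (77 - Q)q_K - 16q_K.
Setting the follower's marginal profit to zero, 61 - q_A - 2q_K = 0, i.e. q_K = (61 - q_A)/2.
Apex substitutes q_K(q_A) into its own profit: π_A = q_A(77 - q_A - (61 - q_A)/2) - 7q_A = (93/2 - (1/2)q_A)q_A - 7q_A.
Leader FOC: 79/2 - q_A = 0, so q_A = 79/2.
Then q_K = (61 - 79/2)/2 = 43/4.

39.50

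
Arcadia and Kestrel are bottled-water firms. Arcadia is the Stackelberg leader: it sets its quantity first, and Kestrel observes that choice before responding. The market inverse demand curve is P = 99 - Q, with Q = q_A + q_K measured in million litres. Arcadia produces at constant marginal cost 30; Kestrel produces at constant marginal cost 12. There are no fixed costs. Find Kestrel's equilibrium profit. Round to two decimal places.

Solve by backward induction. Given q_A, the follower Kestrel maximises π_K = (99 - q_A - q_K)q_K - 12q_K.
∂π_K/∂q_K = 87 - q_A - 2q_K = 0 gives the reaction function q_K = (87 - q_A)/2.
Arcadia substitutes q_K(q_A) into its own profit: π_A = q_A(99 - q_A - (87 - q_A)/2) - 30q_A = (111/2 - (1/2)q_A)q_A - 30q_A.
Maximising: ∂π_A/∂q_A = 51/2 - q_A = 0, giving q_A = 51/2.
Then q_K = (87 - 51/2)/2 = 123/4.
Price P = 99 - 225/4 = 171/4.
Kestrel's profit: (171/4 - 12)·(123/4) = 945.5625.

945.56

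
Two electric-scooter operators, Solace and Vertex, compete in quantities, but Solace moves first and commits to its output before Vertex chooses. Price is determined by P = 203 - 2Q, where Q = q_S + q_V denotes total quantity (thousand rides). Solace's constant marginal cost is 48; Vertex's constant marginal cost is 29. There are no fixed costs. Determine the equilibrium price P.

The follower Vertex best-responds to any q_S: π_V = (203 - 2Q)q_V - 29q_V.
∂π_V/∂q_V = 174 - 2q_S - 4q_V = 0 gives the reaction function q_V = (174 - 2q_S)/4.
Solace substitutes q_V(q_S) into its own profit: π_S = q_S(203 - 2q_S - (174 - 2q_S)/2) - 48q_S = (116 - q_S)q_S - 48q_S.
The leader's first-order condition 68 - 2q_S = 0 yields q_S = 34.
Then q_V = (174 - 2·34)/4 = 53/2.
Total output Q = 121/2, so price P = 203 - 2·(121/2) = 82.

82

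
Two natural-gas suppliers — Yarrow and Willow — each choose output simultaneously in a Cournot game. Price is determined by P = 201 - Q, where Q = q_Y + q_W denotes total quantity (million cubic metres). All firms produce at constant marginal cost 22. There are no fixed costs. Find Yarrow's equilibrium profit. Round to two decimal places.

Each firm earns π_i = (201 - Q)q_i - 22q_i.
First-order condition (treating rivals' output as given): 179 - 2q_i - q_j = 0.
With identical firms every q_j equals q_i, so q_j = q_i and 179 = 3q_i, giving q_i = 179/3.
Price P = 201 - 358/3 = 245/3.
Yarrow's profit: (245/3 - 22)·(179/3) = 3560.1111.

3560.11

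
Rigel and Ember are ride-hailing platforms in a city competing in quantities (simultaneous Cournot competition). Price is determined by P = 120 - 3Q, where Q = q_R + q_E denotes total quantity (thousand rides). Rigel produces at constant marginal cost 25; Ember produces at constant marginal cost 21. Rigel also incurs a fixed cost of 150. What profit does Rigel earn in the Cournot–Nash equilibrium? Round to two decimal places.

Rigel's profit: π_R = (120 - 3Q)q_R - (25q_R). Setting ∂π_R/∂q_R = 0: 95 - 6q_R - 3(q_E) = 0.
Ember's first-order condition: 99 - 6q_E - 3(q_R) = 0.
So q_R = (95 - 3q_E)/6 and q_E = (99 - 3q_R)/6.
Solving the pair: q_R = 91/9, q_E = 103/9.
Price P = 120 - 3·(194/9) = 166/3.
Rigel's profit: (166/3 - 25)·(91/9) - 150 = 156.7037.

156.70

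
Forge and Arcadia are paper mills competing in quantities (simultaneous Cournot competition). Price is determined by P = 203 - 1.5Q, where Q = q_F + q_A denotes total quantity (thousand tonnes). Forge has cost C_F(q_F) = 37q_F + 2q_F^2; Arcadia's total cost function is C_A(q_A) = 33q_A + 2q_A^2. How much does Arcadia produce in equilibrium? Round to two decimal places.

Forge's profit: π_F = (203 - 1.5Q)q_F - (37q_F + 2q_F²). Setting ∂π_F/∂q_F = 0: 166 - 7q_F - (3/2)(q_A) = 0.
Arcadia's profit: π_A = (203 - 1.5Q)q_A - (33q_A + 2q_A²). Setting ∂π_A/∂q_A = 0: 170 - 7q_A - (3/2)(q_F) = 0.
So q_F = (166 - (3/2)q_A)/7 and q_A = (170 - (3/2)q_F)/7.
Substituting one into the other gives q_F = 19.4011 and q_A = 20.1283.

20.13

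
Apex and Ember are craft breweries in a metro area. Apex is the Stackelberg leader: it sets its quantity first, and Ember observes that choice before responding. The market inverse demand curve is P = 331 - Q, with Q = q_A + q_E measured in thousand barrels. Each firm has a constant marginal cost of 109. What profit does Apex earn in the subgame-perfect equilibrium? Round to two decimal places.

The follower Ember best-responds to any q_A: π_E = (331 - Q)q_E - 109q_E.
Setting the follower's marginal profit to zero, 222 - q_A - 2q_E = 0, i.e. q_E = (222 - q_A)/2.
Apex substitutes q_E(q_A) into its own profit: π_A = q_A(331 - q_A - (222 - q_A)/2) - 109q_A = (220 - (1/2)q_A)q_A - 109q_A.
Maximising: ∂π_A/∂q_A = 111 - q_A = 0, giving q_A = 111.
Then q_E = (222 - 111)/2 = 111/2.
Price P = 331 - 333/2 = 329/2.
Apex's profit: (329/2 - 109)·111 = 6160.5000.

6160.50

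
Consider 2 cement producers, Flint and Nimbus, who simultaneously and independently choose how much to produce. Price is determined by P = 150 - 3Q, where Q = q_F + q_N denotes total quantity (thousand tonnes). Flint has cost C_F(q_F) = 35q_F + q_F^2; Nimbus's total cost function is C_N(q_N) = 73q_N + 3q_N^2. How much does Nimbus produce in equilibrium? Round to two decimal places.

Flint's profit: π_F = (150 - 3Q)q_F - (35q_F + q_F²). Setting ∂π_F/∂q_F = 0: 115 - 8q_F - 3(q_N) = 0.
Nimbus's first-order condition: 77 - 12q_N - 3(q_F) = 0.
Best responses: q_F = (115 - 3q_N)/8, q_N = (77 - 3q_F)/12.
Solving the pair: q_F = 383/29, q_N = 271/87.

3.11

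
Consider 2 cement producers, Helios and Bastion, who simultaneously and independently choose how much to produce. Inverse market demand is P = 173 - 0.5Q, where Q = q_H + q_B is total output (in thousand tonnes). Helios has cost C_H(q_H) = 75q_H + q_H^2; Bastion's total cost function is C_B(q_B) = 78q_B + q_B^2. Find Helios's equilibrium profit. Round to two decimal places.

1190.44

Helios's profit: π_H = (173 - 0.5Q)q_H - (75q_H + q_H²). Setting ∂π_H/∂q_H = 0: 98 - 3q_H - (1/2)(q_B) = 0.
Bastion's first-order condition: 95 - 3q_B - (1/2)(q_H) = 0.
So q_H = (98 - (1/2)q_B)/3 and q_B = (95 - (1/2)q_H)/3.
Solving the pair: q_H = 986/35, q_B = 944/35.
Price P = 173 - (1/2)·(386/7) = 1018/7.
Helios's profit: (1018/7)·(986/35) - 75·(986/35) - (986/35)² = 1190.4441.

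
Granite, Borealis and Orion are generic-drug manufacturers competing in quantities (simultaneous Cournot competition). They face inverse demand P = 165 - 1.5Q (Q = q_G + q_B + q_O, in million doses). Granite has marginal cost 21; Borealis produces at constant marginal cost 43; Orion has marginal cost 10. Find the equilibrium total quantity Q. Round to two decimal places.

Granite's profit: π_G = (165 - 1.5Q)q_G - (21q_G). Setting ∂π_G/∂q_G = 0: 144 - 3q_G - (3/2)(q_B + q_O) = 0.
Borealis's first-order condition: 122 - 3q_B - (3/2)(q_G + q_O) = 0.
Orion's first-order condition: 155 - 3q_O - (3/2)(q_G + q_B) = 0.
Adding the 3 first-order conditions: 421 − 6Q = 0, so Q = 421/6.
Back-substituting: q_G = (144 − 421/4)/(3/2) = 155/6, q_B = (122 − 421/4)/(3/2) = 67/6, q_O = (155 − 421/4)/(3/2) = 199/6.
Total output Q = 155/6 + 67/6 + 199/6 = 421/6.

70.17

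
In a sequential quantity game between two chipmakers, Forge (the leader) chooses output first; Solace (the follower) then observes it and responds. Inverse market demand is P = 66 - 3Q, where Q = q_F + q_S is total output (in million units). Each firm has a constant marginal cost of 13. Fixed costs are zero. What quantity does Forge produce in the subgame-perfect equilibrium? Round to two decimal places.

8.83

Solve by backward induction. Given q_F, the follower Solace maximises π_S = (66 - 3q_F - 3q_S)q_S - 13q_S.
∂π_S/∂q_S = 53 - 3q_F - 6q_S = 0 gives the reaction function q_S = (53 - 3q_F)/6.
Forge substitutes q_S(q_F) into its own profit: π_F = q_F(66 - 3q_F - (53 - 3q_F)/2) - 13q_F = (79/2 - (3/2)q_F)q_F - 13q_F.
The leader's first-order condition 53/2 - 3q_F = 0 yields q_F = 53/6.
Then q_S = (53 - 3·(53/6))/6 = 53/12.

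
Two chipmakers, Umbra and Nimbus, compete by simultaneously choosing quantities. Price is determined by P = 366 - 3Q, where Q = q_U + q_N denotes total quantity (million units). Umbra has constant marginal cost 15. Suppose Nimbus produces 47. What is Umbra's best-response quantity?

35

With the rival's output fixed at 47, Umbra's profit is π_U = (366 - 3·47 - 3q_U)q_U - (15q_U) = (225 - 3q_U)q_U - (15q_U).
∂π_U/∂q_U = 210 - 6q_U = 0, so q_U = 35.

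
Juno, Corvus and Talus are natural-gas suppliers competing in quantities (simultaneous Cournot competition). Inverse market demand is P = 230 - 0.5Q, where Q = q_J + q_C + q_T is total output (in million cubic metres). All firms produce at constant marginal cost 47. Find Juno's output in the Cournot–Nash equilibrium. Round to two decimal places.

91.50

Each firm earns π_i = (230 - 0.5Q)q_i - 47q_i.
Setting ∂π_i/∂q_i = 0 with rivals' quantities fixed: 183 - q_i - (1/2)·Σ_{j≠i} q_j = 0.
By symmetry each firm produces the same amount; substituting Σ_{j≠i} q_j = 2q_i yields q_i = 183/2.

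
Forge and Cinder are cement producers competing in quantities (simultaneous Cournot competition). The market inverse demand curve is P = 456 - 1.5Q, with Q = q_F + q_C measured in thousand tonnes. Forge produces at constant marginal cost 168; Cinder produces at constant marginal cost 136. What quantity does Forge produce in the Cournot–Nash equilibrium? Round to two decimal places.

Forge's profit: π_F = (456 - 1.5Q)q_F - (168q_F). Setting ∂π_F/∂q_F = 0: 288 - 3q_F - (3/2)(q_C) = 0.
Cinder's first-order condition: 320 - 3q_C - (3/2)(q_F) = 0.
So q_F = (288 - (3/2)q_C)/3 and q_C = (320 - (3/2)q_F)/3.
Substituting one into the other gives q_F = 512/9 and q_C = 704/9.

56.89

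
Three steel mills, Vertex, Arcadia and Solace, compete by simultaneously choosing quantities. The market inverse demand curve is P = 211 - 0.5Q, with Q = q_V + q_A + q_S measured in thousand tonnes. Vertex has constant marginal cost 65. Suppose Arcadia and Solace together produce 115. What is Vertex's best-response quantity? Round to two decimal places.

With rivals' combined output fixed at 115, Vertex's profit is π_V = (211 - (1/2)·115 - (1/2)q_V)q_V - (65q_V) = (307/2 - (1/2)q_V)q_V - (65q_V).
∂π_V/∂q_V = 177/2 - q_V = 0, so q_V = 177/2.

88.50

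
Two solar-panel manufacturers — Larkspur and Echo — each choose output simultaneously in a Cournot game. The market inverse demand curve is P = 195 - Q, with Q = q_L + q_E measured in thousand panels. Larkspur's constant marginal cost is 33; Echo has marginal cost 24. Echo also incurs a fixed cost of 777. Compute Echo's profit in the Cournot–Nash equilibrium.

2823

Larkspur's profit: π_L = (195 - Q)q_L - (33q_L). Setting ∂π_L/∂q_L = 0: 162 - 2q_L - (q_E) = 0.
Echo's first-order condition: 171 - 2q_E - (q_L) = 0.
So q_L = (162 - q_E)/2 and q_E = (171 - q_L)/2.
Substituting one into the other gives q_L = 51 and q_E = 60.
Price P = 195 - 111 = 84.
Echo's profit: (84 - 24)·60 - 777 = 2823.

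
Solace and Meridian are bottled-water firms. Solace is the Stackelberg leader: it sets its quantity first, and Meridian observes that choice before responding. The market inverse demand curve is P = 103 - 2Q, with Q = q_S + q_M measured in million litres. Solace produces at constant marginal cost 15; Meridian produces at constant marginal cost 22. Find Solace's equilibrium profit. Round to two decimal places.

564.06

The follower Meridian best-responds to any q_S: π_M = (103 - 2Q)q_M - 22q_M.
∂π_M/∂q_M = 81 - 2q_S - 4q_M = 0 gives the reaction function q_M = (81 - 2q_S)/4.
The leader anticipates this reaction. Substituting into P = 103 - 2Q gives P = 125/2 - q_S, so π_S = (125/2 - q_S)q_S - 15q_S.
The leader's first-order condition 95/2 - 2q_S = 0 yields q_S = 95/4.
Then q_M = (81 - 2·(95/4))/4 = 67/8.
Price P = 103 - 2·(257/8) = 155/4.
Solace's profit: (155/4 - 15)·(95/4) = 564.0625.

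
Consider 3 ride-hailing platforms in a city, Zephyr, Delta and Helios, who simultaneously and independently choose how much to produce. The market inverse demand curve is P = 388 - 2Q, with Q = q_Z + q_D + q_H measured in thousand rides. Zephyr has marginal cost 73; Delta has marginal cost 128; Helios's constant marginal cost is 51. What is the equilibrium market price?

Zephyr's profit: π_Z = (388 - 2Q)q_Z - (73q_Z). Setting ∂π_Z/∂q_Z = 0: 315 - 4q_Z - 2(q_D + q_H) = 0.
Delta's first-order condition: 260 - 4q_D - 2(q_Z + q_H) = 0.
Helios's first-order condition: 337 - 4q_H - 2(q_Z + q_D) = 0.
Adding the 3 first-order conditions: 912 − 8Q = 0, so Q = 114.
Back-substituting: q_Z = (315 − 228)/2 = 87/2, q_D = (260 − 228)/2 = 16, q_H = (337 − 228)/2 = 109/2.
Total output Q = 114, so price P = 388 - 2·114 = 160.

160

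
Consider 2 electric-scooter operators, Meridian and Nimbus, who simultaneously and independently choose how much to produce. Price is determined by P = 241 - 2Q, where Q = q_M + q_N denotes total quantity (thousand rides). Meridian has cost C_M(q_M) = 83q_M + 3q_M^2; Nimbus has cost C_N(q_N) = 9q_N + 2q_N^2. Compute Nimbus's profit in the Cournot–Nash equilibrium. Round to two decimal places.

Meridian's profit: π_M = (241 - 2Q)q_M - (83q_M + 3q_M²). Setting ∂π_M/∂q_M = 0: 158 - 10q_M - 2(q_N) = 0.
Nimbus's first-order condition: 232 - 8q_N - 2(q_M) = 0.
Best responses: q_M = (158 - 2q_N)/10, q_N = (232 - 2q_M)/8.
Substituting one into the other gives q_M = 200/19 and q_N = 501/19.
Price P = 241 - 2·(701/19) = 167.2105.
Nimbus's profit: 167.2105·(501/19) - 9·(501/19) - 2(501/19)² = 2781.1745.

2781.17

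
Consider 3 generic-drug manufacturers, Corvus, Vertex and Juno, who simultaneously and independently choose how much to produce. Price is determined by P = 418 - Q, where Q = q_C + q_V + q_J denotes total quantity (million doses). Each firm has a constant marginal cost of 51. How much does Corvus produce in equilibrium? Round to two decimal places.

91.75

Each firm earns π_i = (418 - Q)q_i - 51q_i.
Setting ∂π_i/∂q_i = 0 with rivals' quantities fixed: 367 - 2q_i - Σ_{j≠i} q_j = 0.
By symmetry each firm produces the same amount; substituting Σ_{j≠i} q_j = 2q_i yields q_i = 367/4.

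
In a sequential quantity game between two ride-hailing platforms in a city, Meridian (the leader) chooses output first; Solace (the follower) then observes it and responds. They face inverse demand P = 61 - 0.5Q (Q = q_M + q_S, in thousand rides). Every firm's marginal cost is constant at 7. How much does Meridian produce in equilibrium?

54

The follower Solace best-responds to any q_M: π_S = (61 - 0.5Q)q_S - 7q_S.
∂π_S/∂q_S = 54 - (1/2)q_M - q_S = 0 gives the reaction function q_S = (54 - (1/2)q_M).
The leader anticipates this reaction. Substituting into P = 61 - 0.5Q gives P = 34 - (1/4)q_M, so π_M = (34 - (1/4)q_M)q_M - 7q_M.
Leader FOC: 27 - (1/2)q_M = 0, so q_M = 54.
Then q_S = (54 - (1/2)·54) = 27.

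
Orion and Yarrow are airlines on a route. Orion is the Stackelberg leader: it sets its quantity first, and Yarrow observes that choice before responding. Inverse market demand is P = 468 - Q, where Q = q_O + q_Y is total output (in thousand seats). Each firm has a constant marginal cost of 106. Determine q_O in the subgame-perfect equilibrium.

181

The follower Yarrow best-responds to any q_O: π_Y = (468 - Q)q_Y - 106q_Y.
∂π_Y/∂q_Y = 362 - q_O - 2q_Y = 0 gives the reaction function q_Y = (362 - q_O)/2.
Orion substitutes q_Y(q_O) into its own profit: π_O = q_O(468 - q_O - (362 - q_O)/2) - 106q_O = (287 - (1/2)q_O)q_O - 106q_O.
Maximising: ∂π_O/∂q_O = 181 - q_O = 0, giving q_O = 181.
Then q_Y = (362 - 181)/2 = 181/2.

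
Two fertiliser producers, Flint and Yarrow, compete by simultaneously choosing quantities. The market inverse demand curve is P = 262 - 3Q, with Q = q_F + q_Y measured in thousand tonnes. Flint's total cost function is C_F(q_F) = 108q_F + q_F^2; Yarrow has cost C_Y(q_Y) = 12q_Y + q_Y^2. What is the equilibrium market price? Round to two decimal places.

Flint's profit: π_F = (262 - 3Q)q_F - (108q_F + q_F²). Setting ∂π_F/∂q_F = 0: 154 - 8q_F - 3(q_Y) = 0.
Yarrow's profit: π_Y = (262 - 3Q)q_Y - (12q_Y + q_Y²). Setting ∂π_Y/∂q_Y = 0: 250 - 8q_Y - 3(q_F) = 0.
So q_F = (154 - 3q_Y)/8 and q_Y = (250 - 3q_F)/8.
Solving the pair: q_F = 482/55, q_Y = 1538/55.
Total output Q = 404/11, so price P = 262 - 3·(404/11) = 1670/11.

151.82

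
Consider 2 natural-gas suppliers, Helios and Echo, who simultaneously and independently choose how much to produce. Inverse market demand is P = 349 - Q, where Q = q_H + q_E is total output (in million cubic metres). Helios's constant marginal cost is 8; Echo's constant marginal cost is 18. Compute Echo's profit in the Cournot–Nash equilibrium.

Helios's profit: π_H = (349 - Q)q_H - (8q_H). Setting ∂π_H/∂q_H = 0: 341 - 2q_H - (q_E) = 0.
Echo's first-order condition: 331 - 2q_E - (q_H) = 0.
Rearranging gives the reaction functions q_H = (341 - q_E)/2 and q_E = (331 - q_H)/2.
Substituting one into the other gives q_H = 117 and q_E = 107.
Price P = 349 - 224 = 125.
Echo's profit: (125 - 18)·107 = 11449.

11449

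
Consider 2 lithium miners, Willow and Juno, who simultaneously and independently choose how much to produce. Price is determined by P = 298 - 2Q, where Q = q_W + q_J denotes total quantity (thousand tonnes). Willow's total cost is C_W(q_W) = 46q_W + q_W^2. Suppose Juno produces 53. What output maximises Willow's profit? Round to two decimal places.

24.33

With the rival's output fixed at 53, Willow's profit is π_W = (298 - 2·53 - 2q_W)q_W - (46q_W + q_W²) = (192 - 2q_W)q_W - (46q_W + q_W²).
∂π_W/∂q_W = 146 - 6q_W = 0, so q_W = 73/3.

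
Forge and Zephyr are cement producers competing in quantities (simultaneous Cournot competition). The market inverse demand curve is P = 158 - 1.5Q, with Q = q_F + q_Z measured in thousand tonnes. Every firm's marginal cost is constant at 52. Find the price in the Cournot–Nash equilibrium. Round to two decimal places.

87.33

A representative firm's profit is π_i = q_i(158 - 1.5Q) - 52q_i.
Setting ∂π_i/∂q_i = 0 with rivals' quantities fixed: 106 - 3q_i - (3/2)q_j = 0.
With identical firms every q_j equals q_i, so q_j = q_i and 106 = (9/2)q_i, giving q_i = 212/9.
Total output Q = 424/9, so price P = 158 - (3/2)·(424/9) = 262/3.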